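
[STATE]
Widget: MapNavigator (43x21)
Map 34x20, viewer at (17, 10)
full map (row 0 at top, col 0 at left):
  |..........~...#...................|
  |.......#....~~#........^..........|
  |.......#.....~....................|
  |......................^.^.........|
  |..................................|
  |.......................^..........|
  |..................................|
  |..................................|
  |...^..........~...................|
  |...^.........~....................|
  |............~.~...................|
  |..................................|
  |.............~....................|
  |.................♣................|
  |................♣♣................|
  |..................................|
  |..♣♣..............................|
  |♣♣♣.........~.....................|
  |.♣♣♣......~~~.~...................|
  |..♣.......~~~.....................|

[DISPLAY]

    ..........~...#...................     
    .......#....~~#........^..........     
    .......#.....~....................     
    ......................^.^.........     
    ..................................     
    .......................^..........     
    ..................................     
    ..................................     
    ...^..........~...................     
    ...^.........~....................     
    ............~.~..@................     
    ..................................     
    .............~....................     
    .................♣................     
    ................♣♣................     
    ..................................     
    ..♣♣..............................     
    ♣♣♣.........~.....................     
    .♣♣♣......~~~.~...................     
    ..♣.......~~~.....................     
                                           


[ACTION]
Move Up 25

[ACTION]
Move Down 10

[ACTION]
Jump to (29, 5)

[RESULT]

                                           
                                           
                                           
                                           
                                           
..~...#...................                 
....~~#........^..........                 
.....~....................                 
..............^.^.........                 
..........................                 
...............^.....@....                 
..........................                 
..........................                 
......~...................                 
.....~....................                 
....~.~...................                 
..........................                 
.....~....................                 
.........♣................                 
........♣♣................                 
..........................                 


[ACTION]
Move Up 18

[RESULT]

                                           
                                           
                                           
                                           
                                           
                                           
                                           
                                           
                                           
                                           
..~...#..............@....                 
....~~#........^..........                 
.....~....................                 
..............^.^.........                 
..........................                 
...............^..........                 
..........................                 
..........................                 
......~...................                 
.....~....................                 
....~.~...................                 


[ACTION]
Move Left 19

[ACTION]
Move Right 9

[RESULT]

                                           
                                           
                                           
                                           
                                           
                                           
                                           
                                           
                                           
                                           
  ..........~...#....@..............       
  .......#....~~#........^..........       
  .......#.....~....................       
  ......................^.^.........       
  ..................................       
  .......................^..........       
  ..................................       
  ..................................       
  ...^..........~...................       
  ...^.........~....................       
  ............~.~...................       


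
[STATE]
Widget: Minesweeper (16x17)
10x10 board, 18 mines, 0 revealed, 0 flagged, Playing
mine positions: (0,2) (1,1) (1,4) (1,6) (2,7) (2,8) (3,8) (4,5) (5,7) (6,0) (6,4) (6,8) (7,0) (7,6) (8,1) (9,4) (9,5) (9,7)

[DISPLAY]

■■■■■■■■■■      
■■■■■■■■■■      
■■■■■■■■■■      
■■■■■■■■■■      
■■■■■■■■■■      
■■■■■■■■■■      
■■■■■■■■■■      
■■■■■■■■■■      
■■■■■■■■■■      
■■■■■■■■■■      
                
                
                
                
                
                
                


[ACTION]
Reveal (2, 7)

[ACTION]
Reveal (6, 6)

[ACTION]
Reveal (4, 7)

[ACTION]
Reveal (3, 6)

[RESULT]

■■✹■■■■■■■      
■✹■■✹■✹■■■      
■■■■■■■✹✹■      
■■■■■■■■✹■      
■■■■■✹■■■■      
■■■■■■■✹■■      
✹■■■✹■■■✹■      
✹■■■■■✹■■■      
■✹■■■■■■■■      
■■■■✹✹■✹■■      
                
                
                
                
                
                
                


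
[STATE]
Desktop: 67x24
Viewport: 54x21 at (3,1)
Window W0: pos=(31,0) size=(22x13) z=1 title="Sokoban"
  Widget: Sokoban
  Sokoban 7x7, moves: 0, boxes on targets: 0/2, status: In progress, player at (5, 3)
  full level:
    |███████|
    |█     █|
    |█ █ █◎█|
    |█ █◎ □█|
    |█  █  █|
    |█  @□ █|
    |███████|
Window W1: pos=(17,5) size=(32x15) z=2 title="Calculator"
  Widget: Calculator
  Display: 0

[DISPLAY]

                            ┃ Sokoban            ┃    
                            ┠────────────────────┨    
                            ┃███████             ┃    
                            ┃█     █             ┃    
              ┏━━━━━━━━━━━━━━━━━━━━━━━━━━━━━━┓   ┃    
              ┃ Calculator                   ┃   ┃    
              ┠──────────────────────────────┨   ┃    
              ┃                             0┃   ┃    
              ┃┌───┬───┬───┬───┐             ┃   ┃    
              ┃│ 7 │ 8 │ 9 │ ÷ │             ┃   ┃    
              ┃├───┼───┼───┼───┤             ┃   ┃    
              ┃│ 4 │ 5 │ 6 │ × │             ┃━━━┛    
              ┃├───┼───┼───┼───┤             ┃        
              ┃│ 1 │ 2 │ 3 │ - │             ┃        
              ┃├───┼───┼───┼───┤             ┃        
              ┃│ 0 │ . │ = │ + │             ┃        
              ┃├───┼───┼───┼───┤             ┃        
              ┃│ C │ MC│ MR│ M+│             ┃        
              ┗━━━━━━━━━━━━━━━━━━━━━━━━━━━━━━┛        
                                                      
                                                      


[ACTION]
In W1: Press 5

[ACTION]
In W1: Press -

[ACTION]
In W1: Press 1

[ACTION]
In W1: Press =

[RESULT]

                            ┃ Sokoban            ┃    
                            ┠────────────────────┨    
                            ┃███████             ┃    
                            ┃█     █             ┃    
              ┏━━━━━━━━━━━━━━━━━━━━━━━━━━━━━━┓   ┃    
              ┃ Calculator                   ┃   ┃    
              ┠──────────────────────────────┨   ┃    
              ┃                             4┃   ┃    
              ┃┌───┬───┬───┬───┐             ┃   ┃    
              ┃│ 7 │ 8 │ 9 │ ÷ │             ┃   ┃    
              ┃├───┼───┼───┼───┤             ┃   ┃    
              ┃│ 4 │ 5 │ 6 │ × │             ┃━━━┛    
              ┃├───┼───┼───┼───┤             ┃        
              ┃│ 1 │ 2 │ 3 │ - │             ┃        
              ┃├───┼───┼───┼───┤             ┃        
              ┃│ 0 │ . │ = │ + │             ┃        
              ┃├───┼───┼───┼───┤             ┃        
              ┃│ C │ MC│ MR│ M+│             ┃        
              ┗━━━━━━━━━━━━━━━━━━━━━━━━━━━━━━┛        
                                                      
                                                      


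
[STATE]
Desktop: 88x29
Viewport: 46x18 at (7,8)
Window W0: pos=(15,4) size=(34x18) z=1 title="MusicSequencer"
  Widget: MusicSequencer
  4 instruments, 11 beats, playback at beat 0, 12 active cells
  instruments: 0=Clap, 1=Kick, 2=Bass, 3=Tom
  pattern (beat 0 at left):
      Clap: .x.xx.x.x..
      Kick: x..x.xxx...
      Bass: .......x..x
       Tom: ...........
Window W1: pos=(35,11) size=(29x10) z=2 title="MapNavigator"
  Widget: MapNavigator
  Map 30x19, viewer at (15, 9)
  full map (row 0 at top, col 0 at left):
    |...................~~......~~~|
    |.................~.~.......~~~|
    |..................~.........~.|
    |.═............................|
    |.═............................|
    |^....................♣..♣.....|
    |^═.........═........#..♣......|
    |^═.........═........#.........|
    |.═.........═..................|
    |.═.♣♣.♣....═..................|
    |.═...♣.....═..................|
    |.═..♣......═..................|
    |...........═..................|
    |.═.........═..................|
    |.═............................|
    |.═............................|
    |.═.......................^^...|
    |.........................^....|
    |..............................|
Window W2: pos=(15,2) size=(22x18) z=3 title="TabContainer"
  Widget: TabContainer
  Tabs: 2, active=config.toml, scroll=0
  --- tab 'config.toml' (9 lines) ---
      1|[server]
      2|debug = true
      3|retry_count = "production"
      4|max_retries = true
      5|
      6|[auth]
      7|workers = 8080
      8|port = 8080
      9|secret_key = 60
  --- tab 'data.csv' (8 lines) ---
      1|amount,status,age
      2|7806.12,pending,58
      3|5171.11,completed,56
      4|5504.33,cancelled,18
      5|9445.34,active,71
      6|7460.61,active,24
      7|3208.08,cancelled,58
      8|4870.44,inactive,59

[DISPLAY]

        ┃debug = true        ┃           ┃    
        ┃retry_count = "produ┃           ┃    
        ┃max_retries = true  ┃           ┃    
        ┃                    ┃━━━━━━━━━━━━━━━━
        ┃[auth]              ┃MapNavigator    
        ┃workers = 8080      ┃────────────────
        ┃port = 8080         ┃........═.......
        ┃secret_key = 60     ┃........═.......
        ┃                    ┃........═.......
        ┃                    ┃♣♣.♣....═...@...
        ┃                    ┃..♣.....═.......
        ┗━━━━━━━━━━━━━━━━━━━━┛.♣......═.......
        ┃                   ┗━━━━━━━━━━━━━━━━━
        ┗━━━━━━━━━━━━━━━━━━━━━━━━━━━━━━━━┛    
                                              
                                              
                                              
                                              


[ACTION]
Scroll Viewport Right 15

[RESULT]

= true        ┃           ┃                   
count = "produ┃           ┃                   
tries = true  ┃           ┃                   
              ┃━━━━━━━━━━━━━━━━━━━━━━━━━━┓    
              ┃MapNavigator              ┃    
s = 8080      ┃──────────────────────────┨    
 8080         ┃........═........#..♣.....┃    
_key = 60     ┃........═........#........┃    
              ┃........═.................┃    
              ┃♣♣.♣....═...@.............┃    
              ┃..♣.....═.................┃    
━━━━━━━━━━━━━━┛.♣......═.................┃    
             ┗━━━━━━━━━━━━━━━━━━━━━━━━━━━┛    
━━━━━━━━━━━━━━━━━━━━━━━━━━┛                   
                                              
                                              
                                              
                                              


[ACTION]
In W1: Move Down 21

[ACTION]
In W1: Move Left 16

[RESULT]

= true        ┃           ┃                   
count = "produ┃           ┃                   
tries = true  ┃           ┃                   
              ┃━━━━━━━━━━━━━━━━━━━━━━━━━━┓    
              ┃MapNavigator              ┃    
s = 8080      ┃──────────────────────────┨    
 8080         ┃            .═............┃    
_key = 60     ┃            .═............┃    
              ┃            ..............┃    
              ┃            @.............┃    
              ┃                          ┃    
━━━━━━━━━━━━━━┛                          ┃    
             ┗━━━━━━━━━━━━━━━━━━━━━━━━━━━┛    
━━━━━━━━━━━━━━━━━━━━━━━━━━┛                   
                                              
                                              
                                              
                                              


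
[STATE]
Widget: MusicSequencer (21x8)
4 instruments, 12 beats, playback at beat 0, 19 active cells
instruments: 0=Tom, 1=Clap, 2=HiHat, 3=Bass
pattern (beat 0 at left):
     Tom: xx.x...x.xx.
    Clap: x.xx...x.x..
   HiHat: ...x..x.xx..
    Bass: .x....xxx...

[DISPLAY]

      ▼12345678901   
   Tom██·█···█·██·   
  Clap█·██···█·█··   
 HiHat···█··█·██··   
  Bass·█····███···   
                     
                     
                     


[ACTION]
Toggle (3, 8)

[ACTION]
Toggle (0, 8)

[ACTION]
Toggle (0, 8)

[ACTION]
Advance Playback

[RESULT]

      0▼2345678901   
   Tom██·█···█·██·   
  Clap█·██···█·█··   
 HiHat···█··█·██··   
  Bass·█····██····   
                     
                     
                     


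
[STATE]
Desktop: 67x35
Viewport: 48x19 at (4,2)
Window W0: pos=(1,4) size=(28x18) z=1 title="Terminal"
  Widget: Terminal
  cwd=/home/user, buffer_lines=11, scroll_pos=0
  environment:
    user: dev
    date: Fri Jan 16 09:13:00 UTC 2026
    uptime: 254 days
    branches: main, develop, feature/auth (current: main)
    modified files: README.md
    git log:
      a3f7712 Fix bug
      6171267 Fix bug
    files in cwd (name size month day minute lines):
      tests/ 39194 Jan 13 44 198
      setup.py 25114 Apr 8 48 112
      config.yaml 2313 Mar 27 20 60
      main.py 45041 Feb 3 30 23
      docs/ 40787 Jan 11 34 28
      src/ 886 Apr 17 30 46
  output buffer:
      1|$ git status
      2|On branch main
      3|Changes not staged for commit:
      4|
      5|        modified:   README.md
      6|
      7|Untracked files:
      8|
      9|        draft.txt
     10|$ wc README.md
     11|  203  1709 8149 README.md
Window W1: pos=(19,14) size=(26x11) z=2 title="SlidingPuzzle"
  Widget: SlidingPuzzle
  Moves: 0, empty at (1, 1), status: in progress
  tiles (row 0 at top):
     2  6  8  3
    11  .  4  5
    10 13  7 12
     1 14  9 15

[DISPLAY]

                                                
                                                
━━━━━━━━━━━━━━━━━━━━━━━━┓                       
erminal                 ┃                       
────────────────────────┨                       
git status              ┃                       
 branch main            ┃                       
anges not staged for com┃                       
                        ┃                       
      modified:   README┃                       
                        ┃                       
tracked files:          ┃                       
               ┏━━━━━━━━━━━━━━━━━━━━━━━━┓       
      draft.txt┃ SlidingPuzzle          ┃       
wc README.md   ┠────────────────────────┨       
203  1709 8149 ┃┌────┬────┬────┬────┐   ┃       
█              ┃│  2 │  6 │  8 │  3 │   ┃       
               ┃├────┼────┼────┼────┤   ┃       
               ┃│ 11 │    │  4 │  5 │   ┃       


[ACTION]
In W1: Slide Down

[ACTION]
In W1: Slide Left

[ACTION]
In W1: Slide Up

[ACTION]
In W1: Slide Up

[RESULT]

                                                
                                                
━━━━━━━━━━━━━━━━━━━━━━━━┓                       
erminal                 ┃                       
────────────────────────┨                       
git status              ┃                       
 branch main            ┃                       
anges not staged for com┃                       
                        ┃                       
      modified:   README┃                       
                        ┃                       
tracked files:          ┃                       
               ┏━━━━━━━━━━━━━━━━━━━━━━━━┓       
      draft.txt┃ SlidingPuzzle          ┃       
wc README.md   ┠────────────────────────┨       
203  1709 8149 ┃┌────┬────┬────┬────┐   ┃       
█              ┃│  2 │  8 │  4 │  3 │   ┃       
               ┃├────┼────┼────┼────┤   ┃       
               ┃│ 11 │  6 │  7 │  5 │   ┃       


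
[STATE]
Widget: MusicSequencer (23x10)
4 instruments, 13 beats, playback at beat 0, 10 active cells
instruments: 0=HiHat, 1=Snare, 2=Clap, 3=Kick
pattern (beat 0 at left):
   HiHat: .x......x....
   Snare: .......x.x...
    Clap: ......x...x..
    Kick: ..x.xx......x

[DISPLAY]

      ▼123456789012    
 HiHat·█······█····    
 Snare·······█·█···    
  Clap······█···█··    
  Kick··█·██······█    
                       
                       
                       
                       
                       


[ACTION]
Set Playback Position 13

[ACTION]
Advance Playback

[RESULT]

      0▼23456789012    
 HiHat·█······█····    
 Snare·······█·█···    
  Clap······█···█··    
  Kick··█·██······█    
                       
                       
                       
                       
                       


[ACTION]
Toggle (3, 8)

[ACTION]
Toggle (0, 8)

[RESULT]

      0▼23456789012    
 HiHat·█···········    
 Snare·······█·█···    
  Clap······█···█··    
  Kick··█·██··█···█    
                       
                       
                       
                       
                       


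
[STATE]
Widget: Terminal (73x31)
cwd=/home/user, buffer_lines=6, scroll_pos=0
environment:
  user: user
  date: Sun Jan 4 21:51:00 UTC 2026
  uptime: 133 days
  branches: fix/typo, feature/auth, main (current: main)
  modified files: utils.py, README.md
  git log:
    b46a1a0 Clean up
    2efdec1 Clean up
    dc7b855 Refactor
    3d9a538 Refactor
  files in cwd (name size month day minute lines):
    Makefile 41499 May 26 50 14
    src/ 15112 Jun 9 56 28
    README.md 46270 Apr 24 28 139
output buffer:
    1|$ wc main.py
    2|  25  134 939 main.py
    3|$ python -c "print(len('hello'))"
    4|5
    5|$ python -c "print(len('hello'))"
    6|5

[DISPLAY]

$ wc main.py                                                             
  25  134 939 main.py                                                    
$ python -c "print(len('hello'))"                                        
5                                                                        
$ python -c "print(len('hello'))"                                        
5                                                                        
$ █                                                                      
                                                                         
                                                                         
                                                                         
                                                                         
                                                                         
                                                                         
                                                                         
                                                                         
                                                                         
                                                                         
                                                                         
                                                                         
                                                                         
                                                                         
                                                                         
                                                                         
                                                                         
                                                                         
                                                                         
                                                                         
                                                                         
                                                                         
                                                                         
                                                                         


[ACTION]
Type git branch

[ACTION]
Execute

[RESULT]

$ wc main.py                                                             
  25  134 939 main.py                                                    
$ python -c "print(len('hello'))"                                        
5                                                                        
$ python -c "print(len('hello'))"                                        
5                                                                        
$ git branch                                                             
  fix/typo                                                               
  feature/auth                                                           
* main                                                                   
$ █                                                                      
                                                                         
                                                                         
                                                                         
                                                                         
                                                                         
                                                                         
                                                                         
                                                                         
                                                                         
                                                                         
                                                                         
                                                                         
                                                                         
                                                                         
                                                                         
                                                                         
                                                                         
                                                                         
                                                                         
                                                                         


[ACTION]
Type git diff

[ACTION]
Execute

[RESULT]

$ wc main.py                                                             
  25  134 939 main.py                                                    
$ python -c "print(len('hello'))"                                        
5                                                                        
$ python -c "print(len('hello'))"                                        
5                                                                        
$ git branch                                                             
  fix/typo                                                               
  feature/auth                                                           
* main                                                                   
$ git diff                                                               
diff --git a/main.py b/main.py                                           
--- a/main.py                                                            
+++ b/main.py                                                            
@@ -1,3 +1,4 @@                                                          
+# updated                                                               
 import sys                                                              
$ █                                                                      
                                                                         
                                                                         
                                                                         
                                                                         
                                                                         
                                                                         
                                                                         
                                                                         
                                                                         
                                                                         
                                                                         
                                                                         
                                                                         


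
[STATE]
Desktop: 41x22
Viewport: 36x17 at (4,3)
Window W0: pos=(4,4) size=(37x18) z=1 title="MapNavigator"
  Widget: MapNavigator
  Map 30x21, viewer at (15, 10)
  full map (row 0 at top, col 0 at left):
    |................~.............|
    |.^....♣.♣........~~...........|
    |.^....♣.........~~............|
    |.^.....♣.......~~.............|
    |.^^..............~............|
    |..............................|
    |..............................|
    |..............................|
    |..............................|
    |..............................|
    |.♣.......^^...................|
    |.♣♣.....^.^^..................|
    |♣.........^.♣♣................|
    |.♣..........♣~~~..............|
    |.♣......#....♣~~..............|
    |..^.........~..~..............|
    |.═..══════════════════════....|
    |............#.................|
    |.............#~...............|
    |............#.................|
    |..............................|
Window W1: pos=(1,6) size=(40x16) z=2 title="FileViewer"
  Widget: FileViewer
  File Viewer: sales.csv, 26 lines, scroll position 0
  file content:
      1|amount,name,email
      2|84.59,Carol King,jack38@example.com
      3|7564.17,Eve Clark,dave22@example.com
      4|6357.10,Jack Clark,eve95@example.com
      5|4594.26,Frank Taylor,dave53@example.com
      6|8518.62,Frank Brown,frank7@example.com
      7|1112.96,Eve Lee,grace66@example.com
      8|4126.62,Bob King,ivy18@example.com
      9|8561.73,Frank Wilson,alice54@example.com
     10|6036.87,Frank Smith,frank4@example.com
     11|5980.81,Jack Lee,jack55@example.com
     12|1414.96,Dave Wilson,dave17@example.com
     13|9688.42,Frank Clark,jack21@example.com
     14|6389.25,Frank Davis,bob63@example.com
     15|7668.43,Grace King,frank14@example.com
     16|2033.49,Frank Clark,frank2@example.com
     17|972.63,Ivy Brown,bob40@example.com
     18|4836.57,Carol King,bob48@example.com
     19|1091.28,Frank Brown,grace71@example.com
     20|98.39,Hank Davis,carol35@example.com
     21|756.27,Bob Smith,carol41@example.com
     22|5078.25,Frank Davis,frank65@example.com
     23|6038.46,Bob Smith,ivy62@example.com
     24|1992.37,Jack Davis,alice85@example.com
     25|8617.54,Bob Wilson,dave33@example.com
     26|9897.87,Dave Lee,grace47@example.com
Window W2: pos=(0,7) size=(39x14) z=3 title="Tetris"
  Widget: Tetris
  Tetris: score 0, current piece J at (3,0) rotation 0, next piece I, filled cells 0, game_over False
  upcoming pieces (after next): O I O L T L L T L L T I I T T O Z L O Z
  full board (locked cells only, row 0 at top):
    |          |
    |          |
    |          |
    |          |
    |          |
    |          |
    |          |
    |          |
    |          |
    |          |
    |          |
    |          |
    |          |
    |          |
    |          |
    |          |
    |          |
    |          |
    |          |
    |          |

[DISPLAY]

                                    
┏━━━━━━━━━━━━━━━━━━━━━━━━━━━━━━━━━━━
┃ MapNavigator                      
━━━━━━━━━━━━━━━━━━━━━━━━━━━━━━━━━━━━
━━━━━━━━━━━━━━━━━━━━━━━━━━━━━━━━━━┓ 
tris                              ┃─
──────────────────────────────────┨▲
       │Next:                     ┃█
       │████                      ┃░
       │                          ┃░
       │                          ┃░
       │                          ┃░
       │                          ┃░
       │Score:                    ┃░
       │0                         ┃░
       │                          ┃░
       │                          ┃░


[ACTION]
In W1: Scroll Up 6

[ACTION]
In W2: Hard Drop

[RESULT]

                                    
┏━━━━━━━━━━━━━━━━━━━━━━━━━━━━━━━━━━━
┃ MapNavigator                      
━━━━━━━━━━━━━━━━━━━━━━━━━━━━━━━━━━━━
━━━━━━━━━━━━━━━━━━━━━━━━━━━━━━━━━━┓ 
tris                              ┃─
──────────────────────────────────┨▲
       │Next:                     ┃█
       │▓▓                        ┃░
       │▓▓                        ┃░
       │                          ┃░
       │                          ┃░
       │                          ┃░
       │Score:                    ┃░
       │0                         ┃░
█      │                          ┃░
███    │                          ┃░


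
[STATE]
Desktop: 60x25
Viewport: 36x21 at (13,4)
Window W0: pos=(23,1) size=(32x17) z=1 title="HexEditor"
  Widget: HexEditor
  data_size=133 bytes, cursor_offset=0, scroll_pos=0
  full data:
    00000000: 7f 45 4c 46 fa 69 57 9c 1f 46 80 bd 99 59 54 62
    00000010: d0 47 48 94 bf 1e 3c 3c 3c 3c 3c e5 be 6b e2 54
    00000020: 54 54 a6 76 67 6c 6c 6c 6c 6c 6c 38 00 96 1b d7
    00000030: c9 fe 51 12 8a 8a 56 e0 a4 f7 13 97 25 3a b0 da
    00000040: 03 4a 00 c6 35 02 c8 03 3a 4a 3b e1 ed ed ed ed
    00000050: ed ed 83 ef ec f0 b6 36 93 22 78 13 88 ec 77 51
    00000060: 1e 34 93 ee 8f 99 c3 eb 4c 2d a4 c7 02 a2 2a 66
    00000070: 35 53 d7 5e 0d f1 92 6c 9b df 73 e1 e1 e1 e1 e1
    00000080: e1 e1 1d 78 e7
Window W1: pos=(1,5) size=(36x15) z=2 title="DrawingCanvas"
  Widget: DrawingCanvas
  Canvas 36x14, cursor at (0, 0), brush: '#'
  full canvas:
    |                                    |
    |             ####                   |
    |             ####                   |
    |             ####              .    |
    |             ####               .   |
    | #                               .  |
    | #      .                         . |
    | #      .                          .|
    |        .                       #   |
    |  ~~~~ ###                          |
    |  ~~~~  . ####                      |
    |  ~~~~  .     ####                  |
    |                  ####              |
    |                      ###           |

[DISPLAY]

          ┃00000000  7F 45 4c 46 fa 
━━━━━━━━━━━━━━━━━━━━━━━┓47 48 94 bf 
vas                    ┃54 a6 76 67 
───────────────────────┨fe 51 12 8a 
                       ┃4a 00 c6 35 
  ####                 ┃ed 83 ef ec 
  ####                 ┃34 93 ee 8f 
  ####              .  ┃53 d7 5e 0d 
  ####               . ┃e1 1d 78 e7 
                      .┃            
                       ┃            
                       ┃            
                     # ┃            
                       ┃━━━━━━━━━━━━
###                    ┃            
━━━━━━━━━━━━━━━━━━━━━━━┛            
                                    
                                    
                                    
                                    
                                    


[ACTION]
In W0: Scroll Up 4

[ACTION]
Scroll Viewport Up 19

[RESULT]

                                    
          ┏━━━━━━━━━━━━━━━━━━━━━━━━━
          ┃ HexEditor               
          ┠─────────────────────────
          ┃00000000  7F 45 4c 46 fa 
━━━━━━━━━━━━━━━━━━━━━━━┓47 48 94 bf 
vas                    ┃54 a6 76 67 
───────────────────────┨fe 51 12 8a 
                       ┃4a 00 c6 35 
  ####                 ┃ed 83 ef ec 
  ####                 ┃34 93 ee 8f 
  ####              .  ┃53 d7 5e 0d 
  ####               . ┃e1 1d 78 e7 
                      .┃            
                       ┃            
                       ┃            
                     # ┃            
                       ┃━━━━━━━━━━━━
###                    ┃            
━━━━━━━━━━━━━━━━━━━━━━━┛            
                                    


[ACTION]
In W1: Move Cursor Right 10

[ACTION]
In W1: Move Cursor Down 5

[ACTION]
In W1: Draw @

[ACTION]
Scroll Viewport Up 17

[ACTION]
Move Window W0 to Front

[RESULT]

                                    
          ┏━━━━━━━━━━━━━━━━━━━━━━━━━
          ┃ HexEditor               
          ┠─────────────────────────
          ┃00000000  7F 45 4c 46 fa 
━━━━━━━━━━┃00000010  d0 47 48 94 bf 
vas       ┃00000020  54 54 a6 76 67 
──────────┃00000030  c9 fe 51 12 8a 
          ┃00000040  03 4a 00 c6 35 
  ####    ┃00000050  ed ed 83 ef ec 
  ####    ┃00000060  1e 34 93 ee 8f 
  ####    ┃00000070  35 53 d7 5e 0d 
  ####    ┃00000080  e1 e1 1d 78 e7 
          ┃                         
          ┃                         
          ┃                         
          ┃                         
          ┗━━━━━━━━━━━━━━━━━━━━━━━━━
###                    ┃            
━━━━━━━━━━━━━━━━━━━━━━━┛            
                                    


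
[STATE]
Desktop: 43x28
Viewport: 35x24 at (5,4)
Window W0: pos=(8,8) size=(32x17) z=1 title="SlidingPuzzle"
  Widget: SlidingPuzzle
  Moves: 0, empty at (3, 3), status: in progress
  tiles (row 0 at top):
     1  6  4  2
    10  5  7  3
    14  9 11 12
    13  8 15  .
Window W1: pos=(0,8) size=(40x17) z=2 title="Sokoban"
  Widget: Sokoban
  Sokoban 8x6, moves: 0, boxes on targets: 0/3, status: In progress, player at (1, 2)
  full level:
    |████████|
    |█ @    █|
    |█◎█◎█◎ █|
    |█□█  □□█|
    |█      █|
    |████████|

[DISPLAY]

                                   
                                   
                                   
                                   
━━━━━━━━━━━━━━━━━━━━━━━━━━━━━━━━━━┓
oban                              ┃
──────────────────────────────────┨
████                              ┃
   █                              ┃
█◎ █                              ┃
 □□█                              ┃
   █                              ┃
████                              ┃
s: 0  0/3                         ┃
                                  ┃
                                  ┃
                                  ┃
                                  ┃
                                  ┃
                                  ┃
━━━━━━━━━━━━━━━━━━━━━━━━━━━━━━━━━━┛
                                   
                                   
                                   


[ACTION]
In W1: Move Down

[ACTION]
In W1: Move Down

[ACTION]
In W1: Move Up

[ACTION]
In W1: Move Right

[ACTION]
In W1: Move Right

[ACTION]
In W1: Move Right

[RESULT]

                                   
                                   
                                   
                                   
━━━━━━━━━━━━━━━━━━━━━━━━━━━━━━━━━━┓
oban                              ┃
──────────────────────────────────┨
████                              ┃
 @ █                              ┃
█◎ █                              ┃
 □□█                              ┃
   █                              ┃
████                              ┃
s: 3  0/3                         ┃
                                  ┃
                                  ┃
                                  ┃
                                  ┃
                                  ┃
                                  ┃
━━━━━━━━━━━━━━━━━━━━━━━━━━━━━━━━━━┛
                                   
                                   
                                   
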